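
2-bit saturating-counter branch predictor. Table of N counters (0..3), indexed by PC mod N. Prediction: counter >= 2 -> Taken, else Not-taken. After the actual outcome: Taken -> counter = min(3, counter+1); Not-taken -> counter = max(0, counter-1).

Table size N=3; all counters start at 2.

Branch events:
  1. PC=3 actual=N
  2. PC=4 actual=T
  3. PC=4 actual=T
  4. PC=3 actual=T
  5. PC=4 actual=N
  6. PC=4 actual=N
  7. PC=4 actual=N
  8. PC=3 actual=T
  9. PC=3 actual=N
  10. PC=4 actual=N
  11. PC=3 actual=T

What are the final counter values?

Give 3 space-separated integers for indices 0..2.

Answer: 3 0 2

Derivation:
Ev 1: PC=3 idx=0 pred=T actual=N -> ctr[0]=1
Ev 2: PC=4 idx=1 pred=T actual=T -> ctr[1]=3
Ev 3: PC=4 idx=1 pred=T actual=T -> ctr[1]=3
Ev 4: PC=3 idx=0 pred=N actual=T -> ctr[0]=2
Ev 5: PC=4 idx=1 pred=T actual=N -> ctr[1]=2
Ev 6: PC=4 idx=1 pred=T actual=N -> ctr[1]=1
Ev 7: PC=4 idx=1 pred=N actual=N -> ctr[1]=0
Ev 8: PC=3 idx=0 pred=T actual=T -> ctr[0]=3
Ev 9: PC=3 idx=0 pred=T actual=N -> ctr[0]=2
Ev 10: PC=4 idx=1 pred=N actual=N -> ctr[1]=0
Ev 11: PC=3 idx=0 pred=T actual=T -> ctr[0]=3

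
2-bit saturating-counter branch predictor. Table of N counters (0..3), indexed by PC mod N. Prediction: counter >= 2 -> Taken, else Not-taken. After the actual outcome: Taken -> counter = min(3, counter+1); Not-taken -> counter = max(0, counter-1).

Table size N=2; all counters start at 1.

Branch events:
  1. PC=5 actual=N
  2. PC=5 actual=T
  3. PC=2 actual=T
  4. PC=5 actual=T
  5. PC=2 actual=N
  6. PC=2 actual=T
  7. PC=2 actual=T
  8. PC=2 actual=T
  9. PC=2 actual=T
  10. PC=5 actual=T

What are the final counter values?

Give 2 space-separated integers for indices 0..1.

Answer: 3 3

Derivation:
Ev 1: PC=5 idx=1 pred=N actual=N -> ctr[1]=0
Ev 2: PC=5 idx=1 pred=N actual=T -> ctr[1]=1
Ev 3: PC=2 idx=0 pred=N actual=T -> ctr[0]=2
Ev 4: PC=5 idx=1 pred=N actual=T -> ctr[1]=2
Ev 5: PC=2 idx=0 pred=T actual=N -> ctr[0]=1
Ev 6: PC=2 idx=0 pred=N actual=T -> ctr[0]=2
Ev 7: PC=2 idx=0 pred=T actual=T -> ctr[0]=3
Ev 8: PC=2 idx=0 pred=T actual=T -> ctr[0]=3
Ev 9: PC=2 idx=0 pred=T actual=T -> ctr[0]=3
Ev 10: PC=5 idx=1 pred=T actual=T -> ctr[1]=3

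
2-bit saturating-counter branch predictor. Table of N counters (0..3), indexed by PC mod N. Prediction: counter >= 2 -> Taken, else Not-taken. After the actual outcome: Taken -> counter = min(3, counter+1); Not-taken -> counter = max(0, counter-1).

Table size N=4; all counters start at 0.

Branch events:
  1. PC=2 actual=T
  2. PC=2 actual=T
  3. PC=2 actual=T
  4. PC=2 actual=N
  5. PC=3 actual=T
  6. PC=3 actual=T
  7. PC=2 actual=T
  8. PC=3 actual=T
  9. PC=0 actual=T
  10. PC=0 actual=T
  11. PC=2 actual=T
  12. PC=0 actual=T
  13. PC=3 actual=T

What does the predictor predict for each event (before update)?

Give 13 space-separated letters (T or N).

Answer: N N T T N N T T N N T T T

Derivation:
Ev 1: PC=2 idx=2 pred=N actual=T -> ctr[2]=1
Ev 2: PC=2 idx=2 pred=N actual=T -> ctr[2]=2
Ev 3: PC=2 idx=2 pred=T actual=T -> ctr[2]=3
Ev 4: PC=2 idx=2 pred=T actual=N -> ctr[2]=2
Ev 5: PC=3 idx=3 pred=N actual=T -> ctr[3]=1
Ev 6: PC=3 idx=3 pred=N actual=T -> ctr[3]=2
Ev 7: PC=2 idx=2 pred=T actual=T -> ctr[2]=3
Ev 8: PC=3 idx=3 pred=T actual=T -> ctr[3]=3
Ev 9: PC=0 idx=0 pred=N actual=T -> ctr[0]=1
Ev 10: PC=0 idx=0 pred=N actual=T -> ctr[0]=2
Ev 11: PC=2 idx=2 pred=T actual=T -> ctr[2]=3
Ev 12: PC=0 idx=0 pred=T actual=T -> ctr[0]=3
Ev 13: PC=3 idx=3 pred=T actual=T -> ctr[3]=3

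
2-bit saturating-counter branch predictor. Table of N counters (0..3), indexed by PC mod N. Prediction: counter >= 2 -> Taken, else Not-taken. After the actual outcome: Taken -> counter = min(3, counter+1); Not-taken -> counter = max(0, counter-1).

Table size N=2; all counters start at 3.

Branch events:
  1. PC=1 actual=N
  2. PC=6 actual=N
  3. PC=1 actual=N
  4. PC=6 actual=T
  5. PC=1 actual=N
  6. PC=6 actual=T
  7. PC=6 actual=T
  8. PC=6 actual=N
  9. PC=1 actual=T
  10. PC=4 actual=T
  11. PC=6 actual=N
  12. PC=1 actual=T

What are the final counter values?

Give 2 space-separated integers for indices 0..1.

Answer: 2 2

Derivation:
Ev 1: PC=1 idx=1 pred=T actual=N -> ctr[1]=2
Ev 2: PC=6 idx=0 pred=T actual=N -> ctr[0]=2
Ev 3: PC=1 idx=1 pred=T actual=N -> ctr[1]=1
Ev 4: PC=6 idx=0 pred=T actual=T -> ctr[0]=3
Ev 5: PC=1 idx=1 pred=N actual=N -> ctr[1]=0
Ev 6: PC=6 idx=0 pred=T actual=T -> ctr[0]=3
Ev 7: PC=6 idx=0 pred=T actual=T -> ctr[0]=3
Ev 8: PC=6 idx=0 pred=T actual=N -> ctr[0]=2
Ev 9: PC=1 idx=1 pred=N actual=T -> ctr[1]=1
Ev 10: PC=4 idx=0 pred=T actual=T -> ctr[0]=3
Ev 11: PC=6 idx=0 pred=T actual=N -> ctr[0]=2
Ev 12: PC=1 idx=1 pred=N actual=T -> ctr[1]=2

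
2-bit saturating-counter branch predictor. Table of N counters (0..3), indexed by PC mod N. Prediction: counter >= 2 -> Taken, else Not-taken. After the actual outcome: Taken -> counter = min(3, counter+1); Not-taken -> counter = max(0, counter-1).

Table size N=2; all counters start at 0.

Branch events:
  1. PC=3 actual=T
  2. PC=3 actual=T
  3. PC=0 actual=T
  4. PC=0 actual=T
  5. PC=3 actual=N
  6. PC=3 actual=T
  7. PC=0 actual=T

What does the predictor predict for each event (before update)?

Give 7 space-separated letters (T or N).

Answer: N N N N T N T

Derivation:
Ev 1: PC=3 idx=1 pred=N actual=T -> ctr[1]=1
Ev 2: PC=3 idx=1 pred=N actual=T -> ctr[1]=2
Ev 3: PC=0 idx=0 pred=N actual=T -> ctr[0]=1
Ev 4: PC=0 idx=0 pred=N actual=T -> ctr[0]=2
Ev 5: PC=3 idx=1 pred=T actual=N -> ctr[1]=1
Ev 6: PC=3 idx=1 pred=N actual=T -> ctr[1]=2
Ev 7: PC=0 idx=0 pred=T actual=T -> ctr[0]=3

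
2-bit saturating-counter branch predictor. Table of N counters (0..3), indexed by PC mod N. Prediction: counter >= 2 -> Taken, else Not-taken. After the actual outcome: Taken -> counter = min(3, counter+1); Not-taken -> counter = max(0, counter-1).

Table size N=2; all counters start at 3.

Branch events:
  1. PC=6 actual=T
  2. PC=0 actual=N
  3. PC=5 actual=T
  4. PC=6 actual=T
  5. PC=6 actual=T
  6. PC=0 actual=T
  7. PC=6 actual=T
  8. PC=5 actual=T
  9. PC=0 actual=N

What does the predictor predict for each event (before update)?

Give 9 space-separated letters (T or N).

Ev 1: PC=6 idx=0 pred=T actual=T -> ctr[0]=3
Ev 2: PC=0 idx=0 pred=T actual=N -> ctr[0]=2
Ev 3: PC=5 idx=1 pred=T actual=T -> ctr[1]=3
Ev 4: PC=6 idx=0 pred=T actual=T -> ctr[0]=3
Ev 5: PC=6 idx=0 pred=T actual=T -> ctr[0]=3
Ev 6: PC=0 idx=0 pred=T actual=T -> ctr[0]=3
Ev 7: PC=6 idx=0 pred=T actual=T -> ctr[0]=3
Ev 8: PC=5 idx=1 pred=T actual=T -> ctr[1]=3
Ev 9: PC=0 idx=0 pred=T actual=N -> ctr[0]=2

Answer: T T T T T T T T T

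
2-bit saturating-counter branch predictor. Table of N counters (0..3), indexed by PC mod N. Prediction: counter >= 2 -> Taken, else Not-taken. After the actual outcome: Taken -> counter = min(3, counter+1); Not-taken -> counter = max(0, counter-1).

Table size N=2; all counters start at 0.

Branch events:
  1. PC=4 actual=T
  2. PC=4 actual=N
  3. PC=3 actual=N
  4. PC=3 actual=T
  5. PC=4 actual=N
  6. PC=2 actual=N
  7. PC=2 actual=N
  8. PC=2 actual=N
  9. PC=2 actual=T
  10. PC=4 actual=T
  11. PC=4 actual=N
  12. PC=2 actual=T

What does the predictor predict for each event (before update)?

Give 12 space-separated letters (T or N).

Ev 1: PC=4 idx=0 pred=N actual=T -> ctr[0]=1
Ev 2: PC=4 idx=0 pred=N actual=N -> ctr[0]=0
Ev 3: PC=3 idx=1 pred=N actual=N -> ctr[1]=0
Ev 4: PC=3 idx=1 pred=N actual=T -> ctr[1]=1
Ev 5: PC=4 idx=0 pred=N actual=N -> ctr[0]=0
Ev 6: PC=2 idx=0 pred=N actual=N -> ctr[0]=0
Ev 7: PC=2 idx=0 pred=N actual=N -> ctr[0]=0
Ev 8: PC=2 idx=0 pred=N actual=N -> ctr[0]=0
Ev 9: PC=2 idx=0 pred=N actual=T -> ctr[0]=1
Ev 10: PC=4 idx=0 pred=N actual=T -> ctr[0]=2
Ev 11: PC=4 idx=0 pred=T actual=N -> ctr[0]=1
Ev 12: PC=2 idx=0 pred=N actual=T -> ctr[0]=2

Answer: N N N N N N N N N N T N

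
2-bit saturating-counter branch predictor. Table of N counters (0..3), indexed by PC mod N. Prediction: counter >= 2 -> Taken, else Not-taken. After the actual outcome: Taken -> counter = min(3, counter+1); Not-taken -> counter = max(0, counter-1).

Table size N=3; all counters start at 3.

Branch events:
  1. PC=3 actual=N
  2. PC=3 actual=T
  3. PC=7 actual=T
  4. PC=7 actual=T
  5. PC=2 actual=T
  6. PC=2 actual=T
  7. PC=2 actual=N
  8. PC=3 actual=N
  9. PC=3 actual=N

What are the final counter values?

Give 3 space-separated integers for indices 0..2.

Answer: 1 3 2

Derivation:
Ev 1: PC=3 idx=0 pred=T actual=N -> ctr[0]=2
Ev 2: PC=3 idx=0 pred=T actual=T -> ctr[0]=3
Ev 3: PC=7 idx=1 pred=T actual=T -> ctr[1]=3
Ev 4: PC=7 idx=1 pred=T actual=T -> ctr[1]=3
Ev 5: PC=2 idx=2 pred=T actual=T -> ctr[2]=3
Ev 6: PC=2 idx=2 pred=T actual=T -> ctr[2]=3
Ev 7: PC=2 idx=2 pred=T actual=N -> ctr[2]=2
Ev 8: PC=3 idx=0 pred=T actual=N -> ctr[0]=2
Ev 9: PC=3 idx=0 pred=T actual=N -> ctr[0]=1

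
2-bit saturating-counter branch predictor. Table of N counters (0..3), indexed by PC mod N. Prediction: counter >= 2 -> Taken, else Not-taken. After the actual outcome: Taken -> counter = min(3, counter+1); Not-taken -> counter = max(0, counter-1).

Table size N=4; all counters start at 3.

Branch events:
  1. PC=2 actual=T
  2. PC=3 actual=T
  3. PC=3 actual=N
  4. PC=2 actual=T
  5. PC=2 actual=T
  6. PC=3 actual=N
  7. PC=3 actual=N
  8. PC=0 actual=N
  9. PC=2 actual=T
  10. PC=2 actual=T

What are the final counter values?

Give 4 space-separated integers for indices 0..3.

Ev 1: PC=2 idx=2 pred=T actual=T -> ctr[2]=3
Ev 2: PC=3 idx=3 pred=T actual=T -> ctr[3]=3
Ev 3: PC=3 idx=3 pred=T actual=N -> ctr[3]=2
Ev 4: PC=2 idx=2 pred=T actual=T -> ctr[2]=3
Ev 5: PC=2 idx=2 pred=T actual=T -> ctr[2]=3
Ev 6: PC=3 idx=3 pred=T actual=N -> ctr[3]=1
Ev 7: PC=3 idx=3 pred=N actual=N -> ctr[3]=0
Ev 8: PC=0 idx=0 pred=T actual=N -> ctr[0]=2
Ev 9: PC=2 idx=2 pred=T actual=T -> ctr[2]=3
Ev 10: PC=2 idx=2 pred=T actual=T -> ctr[2]=3

Answer: 2 3 3 0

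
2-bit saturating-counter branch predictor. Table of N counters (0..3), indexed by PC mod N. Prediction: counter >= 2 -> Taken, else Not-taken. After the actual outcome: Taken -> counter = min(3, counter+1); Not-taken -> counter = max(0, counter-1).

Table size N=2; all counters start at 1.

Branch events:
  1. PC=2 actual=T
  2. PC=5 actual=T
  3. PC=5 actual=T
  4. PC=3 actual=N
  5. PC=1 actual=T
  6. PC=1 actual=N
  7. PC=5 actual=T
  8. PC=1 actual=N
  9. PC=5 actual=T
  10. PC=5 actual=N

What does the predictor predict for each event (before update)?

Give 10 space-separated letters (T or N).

Ev 1: PC=2 idx=0 pred=N actual=T -> ctr[0]=2
Ev 2: PC=5 idx=1 pred=N actual=T -> ctr[1]=2
Ev 3: PC=5 idx=1 pred=T actual=T -> ctr[1]=3
Ev 4: PC=3 idx=1 pred=T actual=N -> ctr[1]=2
Ev 5: PC=1 idx=1 pred=T actual=T -> ctr[1]=3
Ev 6: PC=1 idx=1 pred=T actual=N -> ctr[1]=2
Ev 7: PC=5 idx=1 pred=T actual=T -> ctr[1]=3
Ev 8: PC=1 idx=1 pred=T actual=N -> ctr[1]=2
Ev 9: PC=5 idx=1 pred=T actual=T -> ctr[1]=3
Ev 10: PC=5 idx=1 pred=T actual=N -> ctr[1]=2

Answer: N N T T T T T T T T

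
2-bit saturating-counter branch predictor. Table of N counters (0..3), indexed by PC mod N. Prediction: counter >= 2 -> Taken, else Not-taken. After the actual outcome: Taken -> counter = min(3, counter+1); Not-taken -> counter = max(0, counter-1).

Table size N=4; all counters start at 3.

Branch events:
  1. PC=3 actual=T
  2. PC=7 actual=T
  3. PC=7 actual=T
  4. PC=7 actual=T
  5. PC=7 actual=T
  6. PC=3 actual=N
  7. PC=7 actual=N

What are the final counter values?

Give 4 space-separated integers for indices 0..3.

Answer: 3 3 3 1

Derivation:
Ev 1: PC=3 idx=3 pred=T actual=T -> ctr[3]=3
Ev 2: PC=7 idx=3 pred=T actual=T -> ctr[3]=3
Ev 3: PC=7 idx=3 pred=T actual=T -> ctr[3]=3
Ev 4: PC=7 idx=3 pred=T actual=T -> ctr[3]=3
Ev 5: PC=7 idx=3 pred=T actual=T -> ctr[3]=3
Ev 6: PC=3 idx=3 pred=T actual=N -> ctr[3]=2
Ev 7: PC=7 idx=3 pred=T actual=N -> ctr[3]=1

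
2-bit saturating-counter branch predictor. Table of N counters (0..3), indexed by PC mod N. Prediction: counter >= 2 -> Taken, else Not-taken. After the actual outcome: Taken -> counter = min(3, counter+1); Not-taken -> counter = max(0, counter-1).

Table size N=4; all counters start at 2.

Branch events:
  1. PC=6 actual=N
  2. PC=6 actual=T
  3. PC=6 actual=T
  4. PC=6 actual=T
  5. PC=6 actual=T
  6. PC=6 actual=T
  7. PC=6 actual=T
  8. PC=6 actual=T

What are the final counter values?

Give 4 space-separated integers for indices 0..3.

Ev 1: PC=6 idx=2 pred=T actual=N -> ctr[2]=1
Ev 2: PC=6 idx=2 pred=N actual=T -> ctr[2]=2
Ev 3: PC=6 idx=2 pred=T actual=T -> ctr[2]=3
Ev 4: PC=6 idx=2 pred=T actual=T -> ctr[2]=3
Ev 5: PC=6 idx=2 pred=T actual=T -> ctr[2]=3
Ev 6: PC=6 idx=2 pred=T actual=T -> ctr[2]=3
Ev 7: PC=6 idx=2 pred=T actual=T -> ctr[2]=3
Ev 8: PC=6 idx=2 pred=T actual=T -> ctr[2]=3

Answer: 2 2 3 2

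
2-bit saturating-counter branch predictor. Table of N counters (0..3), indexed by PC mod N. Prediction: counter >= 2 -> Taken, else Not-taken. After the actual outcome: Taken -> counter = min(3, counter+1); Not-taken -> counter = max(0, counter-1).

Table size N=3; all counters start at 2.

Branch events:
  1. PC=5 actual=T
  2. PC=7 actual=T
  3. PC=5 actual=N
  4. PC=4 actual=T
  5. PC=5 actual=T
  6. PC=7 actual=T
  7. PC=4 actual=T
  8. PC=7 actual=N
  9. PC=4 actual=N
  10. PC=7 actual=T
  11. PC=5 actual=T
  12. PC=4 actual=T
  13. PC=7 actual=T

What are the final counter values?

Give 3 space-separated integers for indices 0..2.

Answer: 2 3 3

Derivation:
Ev 1: PC=5 idx=2 pred=T actual=T -> ctr[2]=3
Ev 2: PC=7 idx=1 pred=T actual=T -> ctr[1]=3
Ev 3: PC=5 idx=2 pred=T actual=N -> ctr[2]=2
Ev 4: PC=4 idx=1 pred=T actual=T -> ctr[1]=3
Ev 5: PC=5 idx=2 pred=T actual=T -> ctr[2]=3
Ev 6: PC=7 idx=1 pred=T actual=T -> ctr[1]=3
Ev 7: PC=4 idx=1 pred=T actual=T -> ctr[1]=3
Ev 8: PC=7 idx=1 pred=T actual=N -> ctr[1]=2
Ev 9: PC=4 idx=1 pred=T actual=N -> ctr[1]=1
Ev 10: PC=7 idx=1 pred=N actual=T -> ctr[1]=2
Ev 11: PC=5 idx=2 pred=T actual=T -> ctr[2]=3
Ev 12: PC=4 idx=1 pred=T actual=T -> ctr[1]=3
Ev 13: PC=7 idx=1 pred=T actual=T -> ctr[1]=3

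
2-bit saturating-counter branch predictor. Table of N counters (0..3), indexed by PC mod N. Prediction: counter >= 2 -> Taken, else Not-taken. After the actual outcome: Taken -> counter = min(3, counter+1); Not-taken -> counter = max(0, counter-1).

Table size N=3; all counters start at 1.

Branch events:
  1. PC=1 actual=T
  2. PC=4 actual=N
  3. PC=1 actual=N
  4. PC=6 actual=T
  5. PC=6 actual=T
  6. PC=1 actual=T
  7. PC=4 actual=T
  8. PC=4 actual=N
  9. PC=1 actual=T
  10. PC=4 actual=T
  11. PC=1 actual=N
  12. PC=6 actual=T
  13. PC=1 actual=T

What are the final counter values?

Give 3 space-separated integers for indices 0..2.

Ev 1: PC=1 idx=1 pred=N actual=T -> ctr[1]=2
Ev 2: PC=4 idx=1 pred=T actual=N -> ctr[1]=1
Ev 3: PC=1 idx=1 pred=N actual=N -> ctr[1]=0
Ev 4: PC=6 idx=0 pred=N actual=T -> ctr[0]=2
Ev 5: PC=6 idx=0 pred=T actual=T -> ctr[0]=3
Ev 6: PC=1 idx=1 pred=N actual=T -> ctr[1]=1
Ev 7: PC=4 idx=1 pred=N actual=T -> ctr[1]=2
Ev 8: PC=4 idx=1 pred=T actual=N -> ctr[1]=1
Ev 9: PC=1 idx=1 pred=N actual=T -> ctr[1]=2
Ev 10: PC=4 idx=1 pred=T actual=T -> ctr[1]=3
Ev 11: PC=1 idx=1 pred=T actual=N -> ctr[1]=2
Ev 12: PC=6 idx=0 pred=T actual=T -> ctr[0]=3
Ev 13: PC=1 idx=1 pred=T actual=T -> ctr[1]=3

Answer: 3 3 1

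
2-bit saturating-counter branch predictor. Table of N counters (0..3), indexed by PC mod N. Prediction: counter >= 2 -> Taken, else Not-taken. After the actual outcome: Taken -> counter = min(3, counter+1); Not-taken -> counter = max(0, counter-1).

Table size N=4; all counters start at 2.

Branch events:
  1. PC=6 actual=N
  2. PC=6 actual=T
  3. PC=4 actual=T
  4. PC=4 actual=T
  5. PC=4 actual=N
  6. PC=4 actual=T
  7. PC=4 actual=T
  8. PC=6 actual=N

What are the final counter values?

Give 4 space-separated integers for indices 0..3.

Answer: 3 2 1 2

Derivation:
Ev 1: PC=6 idx=2 pred=T actual=N -> ctr[2]=1
Ev 2: PC=6 idx=2 pred=N actual=T -> ctr[2]=2
Ev 3: PC=4 idx=0 pred=T actual=T -> ctr[0]=3
Ev 4: PC=4 idx=0 pred=T actual=T -> ctr[0]=3
Ev 5: PC=4 idx=0 pred=T actual=N -> ctr[0]=2
Ev 6: PC=4 idx=0 pred=T actual=T -> ctr[0]=3
Ev 7: PC=4 idx=0 pred=T actual=T -> ctr[0]=3
Ev 8: PC=6 idx=2 pred=T actual=N -> ctr[2]=1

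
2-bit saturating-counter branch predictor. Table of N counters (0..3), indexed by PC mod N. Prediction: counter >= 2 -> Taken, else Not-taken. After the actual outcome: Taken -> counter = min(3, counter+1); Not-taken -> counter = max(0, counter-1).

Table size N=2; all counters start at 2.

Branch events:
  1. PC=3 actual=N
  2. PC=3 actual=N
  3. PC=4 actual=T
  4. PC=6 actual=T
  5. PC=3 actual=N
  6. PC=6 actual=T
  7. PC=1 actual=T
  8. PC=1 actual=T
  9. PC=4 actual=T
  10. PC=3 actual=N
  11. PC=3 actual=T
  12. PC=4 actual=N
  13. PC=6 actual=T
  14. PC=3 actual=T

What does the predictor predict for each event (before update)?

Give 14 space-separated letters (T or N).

Answer: T N T T N T N N T T N T T T

Derivation:
Ev 1: PC=3 idx=1 pred=T actual=N -> ctr[1]=1
Ev 2: PC=3 idx=1 pred=N actual=N -> ctr[1]=0
Ev 3: PC=4 idx=0 pred=T actual=T -> ctr[0]=3
Ev 4: PC=6 idx=0 pred=T actual=T -> ctr[0]=3
Ev 5: PC=3 idx=1 pred=N actual=N -> ctr[1]=0
Ev 6: PC=6 idx=0 pred=T actual=T -> ctr[0]=3
Ev 7: PC=1 idx=1 pred=N actual=T -> ctr[1]=1
Ev 8: PC=1 idx=1 pred=N actual=T -> ctr[1]=2
Ev 9: PC=4 idx=0 pred=T actual=T -> ctr[0]=3
Ev 10: PC=3 idx=1 pred=T actual=N -> ctr[1]=1
Ev 11: PC=3 idx=1 pred=N actual=T -> ctr[1]=2
Ev 12: PC=4 idx=0 pred=T actual=N -> ctr[0]=2
Ev 13: PC=6 idx=0 pred=T actual=T -> ctr[0]=3
Ev 14: PC=3 idx=1 pred=T actual=T -> ctr[1]=3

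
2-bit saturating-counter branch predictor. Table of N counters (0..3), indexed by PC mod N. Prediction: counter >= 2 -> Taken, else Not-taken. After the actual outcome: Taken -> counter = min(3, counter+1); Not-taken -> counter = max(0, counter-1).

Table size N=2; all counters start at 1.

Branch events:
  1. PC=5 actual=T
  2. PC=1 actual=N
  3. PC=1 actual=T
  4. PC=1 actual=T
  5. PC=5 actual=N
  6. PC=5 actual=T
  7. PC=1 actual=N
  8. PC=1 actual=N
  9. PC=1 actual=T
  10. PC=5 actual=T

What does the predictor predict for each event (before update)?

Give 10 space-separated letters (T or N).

Answer: N T N T T T T T N T

Derivation:
Ev 1: PC=5 idx=1 pred=N actual=T -> ctr[1]=2
Ev 2: PC=1 idx=1 pred=T actual=N -> ctr[1]=1
Ev 3: PC=1 idx=1 pred=N actual=T -> ctr[1]=2
Ev 4: PC=1 idx=1 pred=T actual=T -> ctr[1]=3
Ev 5: PC=5 idx=1 pred=T actual=N -> ctr[1]=2
Ev 6: PC=5 idx=1 pred=T actual=T -> ctr[1]=3
Ev 7: PC=1 idx=1 pred=T actual=N -> ctr[1]=2
Ev 8: PC=1 idx=1 pred=T actual=N -> ctr[1]=1
Ev 9: PC=1 idx=1 pred=N actual=T -> ctr[1]=2
Ev 10: PC=5 idx=1 pred=T actual=T -> ctr[1]=3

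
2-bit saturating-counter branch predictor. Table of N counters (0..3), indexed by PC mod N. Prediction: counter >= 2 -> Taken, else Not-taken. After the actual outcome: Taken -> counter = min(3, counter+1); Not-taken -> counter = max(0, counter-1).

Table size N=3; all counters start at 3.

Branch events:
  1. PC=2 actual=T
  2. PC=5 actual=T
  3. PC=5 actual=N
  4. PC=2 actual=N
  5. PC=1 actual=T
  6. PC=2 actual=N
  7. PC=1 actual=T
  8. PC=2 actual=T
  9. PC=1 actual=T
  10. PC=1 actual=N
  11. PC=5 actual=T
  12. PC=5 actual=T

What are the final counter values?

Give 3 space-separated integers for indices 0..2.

Answer: 3 2 3

Derivation:
Ev 1: PC=2 idx=2 pred=T actual=T -> ctr[2]=3
Ev 2: PC=5 idx=2 pred=T actual=T -> ctr[2]=3
Ev 3: PC=5 idx=2 pred=T actual=N -> ctr[2]=2
Ev 4: PC=2 idx=2 pred=T actual=N -> ctr[2]=1
Ev 5: PC=1 idx=1 pred=T actual=T -> ctr[1]=3
Ev 6: PC=2 idx=2 pred=N actual=N -> ctr[2]=0
Ev 7: PC=1 idx=1 pred=T actual=T -> ctr[1]=3
Ev 8: PC=2 idx=2 pred=N actual=T -> ctr[2]=1
Ev 9: PC=1 idx=1 pred=T actual=T -> ctr[1]=3
Ev 10: PC=1 idx=1 pred=T actual=N -> ctr[1]=2
Ev 11: PC=5 idx=2 pred=N actual=T -> ctr[2]=2
Ev 12: PC=5 idx=2 pred=T actual=T -> ctr[2]=3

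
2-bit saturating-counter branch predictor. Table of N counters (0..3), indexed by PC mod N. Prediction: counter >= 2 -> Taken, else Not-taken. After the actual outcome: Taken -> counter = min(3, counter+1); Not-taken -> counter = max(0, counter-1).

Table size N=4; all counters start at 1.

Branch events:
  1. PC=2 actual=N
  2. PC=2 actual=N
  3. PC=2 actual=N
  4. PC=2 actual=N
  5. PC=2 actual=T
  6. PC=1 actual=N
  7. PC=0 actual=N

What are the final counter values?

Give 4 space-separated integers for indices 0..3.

Ev 1: PC=2 idx=2 pred=N actual=N -> ctr[2]=0
Ev 2: PC=2 idx=2 pred=N actual=N -> ctr[2]=0
Ev 3: PC=2 idx=2 pred=N actual=N -> ctr[2]=0
Ev 4: PC=2 idx=2 pred=N actual=N -> ctr[2]=0
Ev 5: PC=2 idx=2 pred=N actual=T -> ctr[2]=1
Ev 6: PC=1 idx=1 pred=N actual=N -> ctr[1]=0
Ev 7: PC=0 idx=0 pred=N actual=N -> ctr[0]=0

Answer: 0 0 1 1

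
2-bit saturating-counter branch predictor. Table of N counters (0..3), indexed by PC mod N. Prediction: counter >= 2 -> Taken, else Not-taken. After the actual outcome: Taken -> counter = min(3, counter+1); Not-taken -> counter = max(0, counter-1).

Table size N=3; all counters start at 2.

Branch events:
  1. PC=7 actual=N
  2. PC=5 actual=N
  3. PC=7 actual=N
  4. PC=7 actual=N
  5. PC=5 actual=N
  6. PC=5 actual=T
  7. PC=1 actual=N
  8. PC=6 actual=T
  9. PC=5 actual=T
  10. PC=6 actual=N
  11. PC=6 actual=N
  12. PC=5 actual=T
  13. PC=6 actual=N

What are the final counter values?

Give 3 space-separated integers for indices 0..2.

Answer: 0 0 3

Derivation:
Ev 1: PC=7 idx=1 pred=T actual=N -> ctr[1]=1
Ev 2: PC=5 idx=2 pred=T actual=N -> ctr[2]=1
Ev 3: PC=7 idx=1 pred=N actual=N -> ctr[1]=0
Ev 4: PC=7 idx=1 pred=N actual=N -> ctr[1]=0
Ev 5: PC=5 idx=2 pred=N actual=N -> ctr[2]=0
Ev 6: PC=5 idx=2 pred=N actual=T -> ctr[2]=1
Ev 7: PC=1 idx=1 pred=N actual=N -> ctr[1]=0
Ev 8: PC=6 idx=0 pred=T actual=T -> ctr[0]=3
Ev 9: PC=5 idx=2 pred=N actual=T -> ctr[2]=2
Ev 10: PC=6 idx=0 pred=T actual=N -> ctr[0]=2
Ev 11: PC=6 idx=0 pred=T actual=N -> ctr[0]=1
Ev 12: PC=5 idx=2 pred=T actual=T -> ctr[2]=3
Ev 13: PC=6 idx=0 pred=N actual=N -> ctr[0]=0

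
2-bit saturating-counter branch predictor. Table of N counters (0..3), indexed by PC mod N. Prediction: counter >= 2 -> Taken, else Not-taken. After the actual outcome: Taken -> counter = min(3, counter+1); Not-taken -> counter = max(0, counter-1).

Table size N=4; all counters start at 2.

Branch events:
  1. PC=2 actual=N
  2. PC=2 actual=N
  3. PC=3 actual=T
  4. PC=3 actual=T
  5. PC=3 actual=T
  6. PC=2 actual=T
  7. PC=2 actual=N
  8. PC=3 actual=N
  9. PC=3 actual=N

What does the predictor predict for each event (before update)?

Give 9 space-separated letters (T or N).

Ev 1: PC=2 idx=2 pred=T actual=N -> ctr[2]=1
Ev 2: PC=2 idx=2 pred=N actual=N -> ctr[2]=0
Ev 3: PC=3 idx=3 pred=T actual=T -> ctr[3]=3
Ev 4: PC=3 idx=3 pred=T actual=T -> ctr[3]=3
Ev 5: PC=3 idx=3 pred=T actual=T -> ctr[3]=3
Ev 6: PC=2 idx=2 pred=N actual=T -> ctr[2]=1
Ev 7: PC=2 idx=2 pred=N actual=N -> ctr[2]=0
Ev 8: PC=3 idx=3 pred=T actual=N -> ctr[3]=2
Ev 9: PC=3 idx=3 pred=T actual=N -> ctr[3]=1

Answer: T N T T T N N T T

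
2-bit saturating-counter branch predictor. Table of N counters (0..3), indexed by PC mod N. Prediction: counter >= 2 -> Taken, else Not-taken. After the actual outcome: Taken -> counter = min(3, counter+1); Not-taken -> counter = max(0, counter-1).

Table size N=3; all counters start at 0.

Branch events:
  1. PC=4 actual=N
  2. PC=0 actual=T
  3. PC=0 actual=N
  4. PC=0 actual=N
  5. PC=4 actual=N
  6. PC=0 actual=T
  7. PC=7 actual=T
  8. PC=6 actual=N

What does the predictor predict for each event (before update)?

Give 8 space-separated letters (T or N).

Ev 1: PC=4 idx=1 pred=N actual=N -> ctr[1]=0
Ev 2: PC=0 idx=0 pred=N actual=T -> ctr[0]=1
Ev 3: PC=0 idx=0 pred=N actual=N -> ctr[0]=0
Ev 4: PC=0 idx=0 pred=N actual=N -> ctr[0]=0
Ev 5: PC=4 idx=1 pred=N actual=N -> ctr[1]=0
Ev 6: PC=0 idx=0 pred=N actual=T -> ctr[0]=1
Ev 7: PC=7 idx=1 pred=N actual=T -> ctr[1]=1
Ev 8: PC=6 idx=0 pred=N actual=N -> ctr[0]=0

Answer: N N N N N N N N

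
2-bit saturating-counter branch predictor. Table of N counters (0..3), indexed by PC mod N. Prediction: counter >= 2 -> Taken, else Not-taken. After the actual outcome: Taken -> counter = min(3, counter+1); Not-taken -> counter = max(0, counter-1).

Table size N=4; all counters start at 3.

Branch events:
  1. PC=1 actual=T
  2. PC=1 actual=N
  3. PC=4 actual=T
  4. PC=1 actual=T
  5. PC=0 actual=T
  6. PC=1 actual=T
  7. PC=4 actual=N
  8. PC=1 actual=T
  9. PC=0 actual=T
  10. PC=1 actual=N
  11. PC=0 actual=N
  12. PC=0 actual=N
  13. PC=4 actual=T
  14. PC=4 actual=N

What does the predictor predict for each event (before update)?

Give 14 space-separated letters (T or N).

Ev 1: PC=1 idx=1 pred=T actual=T -> ctr[1]=3
Ev 2: PC=1 idx=1 pred=T actual=N -> ctr[1]=2
Ev 3: PC=4 idx=0 pred=T actual=T -> ctr[0]=3
Ev 4: PC=1 idx=1 pred=T actual=T -> ctr[1]=3
Ev 5: PC=0 idx=0 pred=T actual=T -> ctr[0]=3
Ev 6: PC=1 idx=1 pred=T actual=T -> ctr[1]=3
Ev 7: PC=4 idx=0 pred=T actual=N -> ctr[0]=2
Ev 8: PC=1 idx=1 pred=T actual=T -> ctr[1]=3
Ev 9: PC=0 idx=0 pred=T actual=T -> ctr[0]=3
Ev 10: PC=1 idx=1 pred=T actual=N -> ctr[1]=2
Ev 11: PC=0 idx=0 pred=T actual=N -> ctr[0]=2
Ev 12: PC=0 idx=0 pred=T actual=N -> ctr[0]=1
Ev 13: PC=4 idx=0 pred=N actual=T -> ctr[0]=2
Ev 14: PC=4 idx=0 pred=T actual=N -> ctr[0]=1

Answer: T T T T T T T T T T T T N T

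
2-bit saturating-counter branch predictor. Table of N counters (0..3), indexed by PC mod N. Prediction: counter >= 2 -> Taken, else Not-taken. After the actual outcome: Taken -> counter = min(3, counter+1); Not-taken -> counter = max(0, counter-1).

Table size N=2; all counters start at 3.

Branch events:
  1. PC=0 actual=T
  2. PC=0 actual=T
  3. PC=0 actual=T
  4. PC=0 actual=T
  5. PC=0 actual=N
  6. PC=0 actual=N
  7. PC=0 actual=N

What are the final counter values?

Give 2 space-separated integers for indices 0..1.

Ev 1: PC=0 idx=0 pred=T actual=T -> ctr[0]=3
Ev 2: PC=0 idx=0 pred=T actual=T -> ctr[0]=3
Ev 3: PC=0 idx=0 pred=T actual=T -> ctr[0]=3
Ev 4: PC=0 idx=0 pred=T actual=T -> ctr[0]=3
Ev 5: PC=0 idx=0 pred=T actual=N -> ctr[0]=2
Ev 6: PC=0 idx=0 pred=T actual=N -> ctr[0]=1
Ev 7: PC=0 idx=0 pred=N actual=N -> ctr[0]=0

Answer: 0 3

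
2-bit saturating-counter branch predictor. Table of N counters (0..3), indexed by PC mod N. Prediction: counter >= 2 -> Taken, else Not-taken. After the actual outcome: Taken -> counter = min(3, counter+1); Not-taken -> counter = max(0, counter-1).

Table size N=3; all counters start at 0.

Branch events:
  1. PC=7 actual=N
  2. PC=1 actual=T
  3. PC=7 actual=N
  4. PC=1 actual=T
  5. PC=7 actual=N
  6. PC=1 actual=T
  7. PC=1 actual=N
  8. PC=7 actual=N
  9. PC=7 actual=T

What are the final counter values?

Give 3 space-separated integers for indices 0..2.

Ev 1: PC=7 idx=1 pred=N actual=N -> ctr[1]=0
Ev 2: PC=1 idx=1 pred=N actual=T -> ctr[1]=1
Ev 3: PC=7 idx=1 pred=N actual=N -> ctr[1]=0
Ev 4: PC=1 idx=1 pred=N actual=T -> ctr[1]=1
Ev 5: PC=7 idx=1 pred=N actual=N -> ctr[1]=0
Ev 6: PC=1 idx=1 pred=N actual=T -> ctr[1]=1
Ev 7: PC=1 idx=1 pred=N actual=N -> ctr[1]=0
Ev 8: PC=7 idx=1 pred=N actual=N -> ctr[1]=0
Ev 9: PC=7 idx=1 pred=N actual=T -> ctr[1]=1

Answer: 0 1 0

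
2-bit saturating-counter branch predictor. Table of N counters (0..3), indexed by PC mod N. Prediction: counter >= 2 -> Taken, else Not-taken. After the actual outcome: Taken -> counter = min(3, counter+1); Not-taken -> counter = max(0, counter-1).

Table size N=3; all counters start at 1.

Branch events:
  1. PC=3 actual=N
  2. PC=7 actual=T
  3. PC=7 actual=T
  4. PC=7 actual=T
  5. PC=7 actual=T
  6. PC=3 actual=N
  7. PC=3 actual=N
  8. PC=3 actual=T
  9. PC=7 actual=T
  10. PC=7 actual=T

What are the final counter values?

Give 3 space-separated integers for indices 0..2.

Answer: 1 3 1

Derivation:
Ev 1: PC=3 idx=0 pred=N actual=N -> ctr[0]=0
Ev 2: PC=7 idx=1 pred=N actual=T -> ctr[1]=2
Ev 3: PC=7 idx=1 pred=T actual=T -> ctr[1]=3
Ev 4: PC=7 idx=1 pred=T actual=T -> ctr[1]=3
Ev 5: PC=7 idx=1 pred=T actual=T -> ctr[1]=3
Ev 6: PC=3 idx=0 pred=N actual=N -> ctr[0]=0
Ev 7: PC=3 idx=0 pred=N actual=N -> ctr[0]=0
Ev 8: PC=3 idx=0 pred=N actual=T -> ctr[0]=1
Ev 9: PC=7 idx=1 pred=T actual=T -> ctr[1]=3
Ev 10: PC=7 idx=1 pred=T actual=T -> ctr[1]=3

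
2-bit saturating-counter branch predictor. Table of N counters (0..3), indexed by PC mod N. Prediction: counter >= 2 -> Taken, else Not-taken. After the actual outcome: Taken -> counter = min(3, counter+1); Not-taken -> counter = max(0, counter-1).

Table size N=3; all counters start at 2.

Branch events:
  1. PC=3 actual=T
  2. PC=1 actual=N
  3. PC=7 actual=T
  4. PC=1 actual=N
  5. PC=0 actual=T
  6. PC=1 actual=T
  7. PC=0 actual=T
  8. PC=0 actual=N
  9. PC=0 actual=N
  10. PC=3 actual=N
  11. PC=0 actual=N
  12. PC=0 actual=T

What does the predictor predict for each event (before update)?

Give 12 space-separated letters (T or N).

Answer: T T N T T N T T T N N N

Derivation:
Ev 1: PC=3 idx=0 pred=T actual=T -> ctr[0]=3
Ev 2: PC=1 idx=1 pred=T actual=N -> ctr[1]=1
Ev 3: PC=7 idx=1 pred=N actual=T -> ctr[1]=2
Ev 4: PC=1 idx=1 pred=T actual=N -> ctr[1]=1
Ev 5: PC=0 idx=0 pred=T actual=T -> ctr[0]=3
Ev 6: PC=1 idx=1 pred=N actual=T -> ctr[1]=2
Ev 7: PC=0 idx=0 pred=T actual=T -> ctr[0]=3
Ev 8: PC=0 idx=0 pred=T actual=N -> ctr[0]=2
Ev 9: PC=0 idx=0 pred=T actual=N -> ctr[0]=1
Ev 10: PC=3 idx=0 pred=N actual=N -> ctr[0]=0
Ev 11: PC=0 idx=0 pred=N actual=N -> ctr[0]=0
Ev 12: PC=0 idx=0 pred=N actual=T -> ctr[0]=1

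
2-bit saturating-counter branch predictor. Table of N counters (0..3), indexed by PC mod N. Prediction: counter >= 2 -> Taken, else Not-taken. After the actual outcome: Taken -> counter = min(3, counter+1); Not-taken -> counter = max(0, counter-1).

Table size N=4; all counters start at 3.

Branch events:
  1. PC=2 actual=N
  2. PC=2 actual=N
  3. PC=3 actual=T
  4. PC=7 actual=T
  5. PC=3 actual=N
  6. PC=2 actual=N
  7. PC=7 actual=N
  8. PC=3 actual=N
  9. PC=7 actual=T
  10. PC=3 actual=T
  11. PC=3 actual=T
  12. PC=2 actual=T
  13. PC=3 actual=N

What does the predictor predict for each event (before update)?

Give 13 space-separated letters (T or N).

Answer: T T T T T N T N N N T N T

Derivation:
Ev 1: PC=2 idx=2 pred=T actual=N -> ctr[2]=2
Ev 2: PC=2 idx=2 pred=T actual=N -> ctr[2]=1
Ev 3: PC=3 idx=3 pred=T actual=T -> ctr[3]=3
Ev 4: PC=7 idx=3 pred=T actual=T -> ctr[3]=3
Ev 5: PC=3 idx=3 pred=T actual=N -> ctr[3]=2
Ev 6: PC=2 idx=2 pred=N actual=N -> ctr[2]=0
Ev 7: PC=7 idx=3 pred=T actual=N -> ctr[3]=1
Ev 8: PC=3 idx=3 pred=N actual=N -> ctr[3]=0
Ev 9: PC=7 idx=3 pred=N actual=T -> ctr[3]=1
Ev 10: PC=3 idx=3 pred=N actual=T -> ctr[3]=2
Ev 11: PC=3 idx=3 pred=T actual=T -> ctr[3]=3
Ev 12: PC=2 idx=2 pred=N actual=T -> ctr[2]=1
Ev 13: PC=3 idx=3 pred=T actual=N -> ctr[3]=2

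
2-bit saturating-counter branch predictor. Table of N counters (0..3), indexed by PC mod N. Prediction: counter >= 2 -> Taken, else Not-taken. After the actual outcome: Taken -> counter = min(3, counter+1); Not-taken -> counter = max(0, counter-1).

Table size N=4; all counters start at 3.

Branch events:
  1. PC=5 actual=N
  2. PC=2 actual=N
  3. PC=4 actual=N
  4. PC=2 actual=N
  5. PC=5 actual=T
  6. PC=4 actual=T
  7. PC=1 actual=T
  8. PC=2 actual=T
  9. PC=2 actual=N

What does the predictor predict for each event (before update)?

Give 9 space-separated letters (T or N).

Ev 1: PC=5 idx=1 pred=T actual=N -> ctr[1]=2
Ev 2: PC=2 idx=2 pred=T actual=N -> ctr[2]=2
Ev 3: PC=4 idx=0 pred=T actual=N -> ctr[0]=2
Ev 4: PC=2 idx=2 pred=T actual=N -> ctr[2]=1
Ev 5: PC=5 idx=1 pred=T actual=T -> ctr[1]=3
Ev 6: PC=4 idx=0 pred=T actual=T -> ctr[0]=3
Ev 7: PC=1 idx=1 pred=T actual=T -> ctr[1]=3
Ev 8: PC=2 idx=2 pred=N actual=T -> ctr[2]=2
Ev 9: PC=2 idx=2 pred=T actual=N -> ctr[2]=1

Answer: T T T T T T T N T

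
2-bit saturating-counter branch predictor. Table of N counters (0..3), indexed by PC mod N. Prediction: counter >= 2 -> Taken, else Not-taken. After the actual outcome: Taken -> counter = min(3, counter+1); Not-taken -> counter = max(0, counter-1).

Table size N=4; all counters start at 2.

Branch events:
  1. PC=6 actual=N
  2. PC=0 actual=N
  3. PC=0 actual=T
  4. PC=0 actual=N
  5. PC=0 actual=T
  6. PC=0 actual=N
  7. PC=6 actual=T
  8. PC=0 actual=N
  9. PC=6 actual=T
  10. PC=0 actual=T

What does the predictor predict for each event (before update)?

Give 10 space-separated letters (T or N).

Answer: T T N T N T N N T N

Derivation:
Ev 1: PC=6 idx=2 pred=T actual=N -> ctr[2]=1
Ev 2: PC=0 idx=0 pred=T actual=N -> ctr[0]=1
Ev 3: PC=0 idx=0 pred=N actual=T -> ctr[0]=2
Ev 4: PC=0 idx=0 pred=T actual=N -> ctr[0]=1
Ev 5: PC=0 idx=0 pred=N actual=T -> ctr[0]=2
Ev 6: PC=0 idx=0 pred=T actual=N -> ctr[0]=1
Ev 7: PC=6 idx=2 pred=N actual=T -> ctr[2]=2
Ev 8: PC=0 idx=0 pred=N actual=N -> ctr[0]=0
Ev 9: PC=6 idx=2 pred=T actual=T -> ctr[2]=3
Ev 10: PC=0 idx=0 pred=N actual=T -> ctr[0]=1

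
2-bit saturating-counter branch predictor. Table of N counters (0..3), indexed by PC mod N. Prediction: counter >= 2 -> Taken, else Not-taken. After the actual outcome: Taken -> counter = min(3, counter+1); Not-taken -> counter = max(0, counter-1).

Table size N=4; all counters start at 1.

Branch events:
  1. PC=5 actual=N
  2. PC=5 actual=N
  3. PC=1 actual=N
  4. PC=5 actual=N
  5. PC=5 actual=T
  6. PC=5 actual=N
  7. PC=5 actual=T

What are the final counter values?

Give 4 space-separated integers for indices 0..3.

Ev 1: PC=5 idx=1 pred=N actual=N -> ctr[1]=0
Ev 2: PC=5 idx=1 pred=N actual=N -> ctr[1]=0
Ev 3: PC=1 idx=1 pred=N actual=N -> ctr[1]=0
Ev 4: PC=5 idx=1 pred=N actual=N -> ctr[1]=0
Ev 5: PC=5 idx=1 pred=N actual=T -> ctr[1]=1
Ev 6: PC=5 idx=1 pred=N actual=N -> ctr[1]=0
Ev 7: PC=5 idx=1 pred=N actual=T -> ctr[1]=1

Answer: 1 1 1 1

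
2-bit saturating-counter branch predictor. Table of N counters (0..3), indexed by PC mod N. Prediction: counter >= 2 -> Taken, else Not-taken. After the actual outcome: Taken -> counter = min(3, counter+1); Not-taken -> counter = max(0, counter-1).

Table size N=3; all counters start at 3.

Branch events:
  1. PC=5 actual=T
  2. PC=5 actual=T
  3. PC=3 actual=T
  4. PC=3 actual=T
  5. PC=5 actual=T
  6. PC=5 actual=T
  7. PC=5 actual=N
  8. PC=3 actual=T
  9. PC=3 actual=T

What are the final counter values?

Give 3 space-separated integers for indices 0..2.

Answer: 3 3 2

Derivation:
Ev 1: PC=5 idx=2 pred=T actual=T -> ctr[2]=3
Ev 2: PC=5 idx=2 pred=T actual=T -> ctr[2]=3
Ev 3: PC=3 idx=0 pred=T actual=T -> ctr[0]=3
Ev 4: PC=3 idx=0 pred=T actual=T -> ctr[0]=3
Ev 5: PC=5 idx=2 pred=T actual=T -> ctr[2]=3
Ev 6: PC=5 idx=2 pred=T actual=T -> ctr[2]=3
Ev 7: PC=5 idx=2 pred=T actual=N -> ctr[2]=2
Ev 8: PC=3 idx=0 pred=T actual=T -> ctr[0]=3
Ev 9: PC=3 idx=0 pred=T actual=T -> ctr[0]=3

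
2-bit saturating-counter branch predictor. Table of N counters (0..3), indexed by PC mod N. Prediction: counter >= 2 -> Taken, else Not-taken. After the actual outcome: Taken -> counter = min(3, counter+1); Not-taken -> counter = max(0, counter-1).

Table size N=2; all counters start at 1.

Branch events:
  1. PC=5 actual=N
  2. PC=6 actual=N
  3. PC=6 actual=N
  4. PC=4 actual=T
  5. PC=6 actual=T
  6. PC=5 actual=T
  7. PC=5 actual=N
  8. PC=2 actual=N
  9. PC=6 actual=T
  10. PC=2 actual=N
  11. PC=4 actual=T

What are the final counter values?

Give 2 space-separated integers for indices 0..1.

Answer: 2 0

Derivation:
Ev 1: PC=5 idx=1 pred=N actual=N -> ctr[1]=0
Ev 2: PC=6 idx=0 pred=N actual=N -> ctr[0]=0
Ev 3: PC=6 idx=0 pred=N actual=N -> ctr[0]=0
Ev 4: PC=4 idx=0 pred=N actual=T -> ctr[0]=1
Ev 5: PC=6 idx=0 pred=N actual=T -> ctr[0]=2
Ev 6: PC=5 idx=1 pred=N actual=T -> ctr[1]=1
Ev 7: PC=5 idx=1 pred=N actual=N -> ctr[1]=0
Ev 8: PC=2 idx=0 pred=T actual=N -> ctr[0]=1
Ev 9: PC=6 idx=0 pred=N actual=T -> ctr[0]=2
Ev 10: PC=2 idx=0 pred=T actual=N -> ctr[0]=1
Ev 11: PC=4 idx=0 pred=N actual=T -> ctr[0]=2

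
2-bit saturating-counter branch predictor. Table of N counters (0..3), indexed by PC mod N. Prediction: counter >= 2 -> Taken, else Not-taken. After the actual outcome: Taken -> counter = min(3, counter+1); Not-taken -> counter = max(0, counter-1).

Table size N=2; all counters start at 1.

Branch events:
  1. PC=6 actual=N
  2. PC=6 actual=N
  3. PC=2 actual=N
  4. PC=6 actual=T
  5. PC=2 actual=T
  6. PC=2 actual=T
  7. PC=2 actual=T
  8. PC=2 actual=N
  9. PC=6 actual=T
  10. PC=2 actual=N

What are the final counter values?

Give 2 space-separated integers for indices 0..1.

Answer: 2 1

Derivation:
Ev 1: PC=6 idx=0 pred=N actual=N -> ctr[0]=0
Ev 2: PC=6 idx=0 pred=N actual=N -> ctr[0]=0
Ev 3: PC=2 idx=0 pred=N actual=N -> ctr[0]=0
Ev 4: PC=6 idx=0 pred=N actual=T -> ctr[0]=1
Ev 5: PC=2 idx=0 pred=N actual=T -> ctr[0]=2
Ev 6: PC=2 idx=0 pred=T actual=T -> ctr[0]=3
Ev 7: PC=2 idx=0 pred=T actual=T -> ctr[0]=3
Ev 8: PC=2 idx=0 pred=T actual=N -> ctr[0]=2
Ev 9: PC=6 idx=0 pred=T actual=T -> ctr[0]=3
Ev 10: PC=2 idx=0 pred=T actual=N -> ctr[0]=2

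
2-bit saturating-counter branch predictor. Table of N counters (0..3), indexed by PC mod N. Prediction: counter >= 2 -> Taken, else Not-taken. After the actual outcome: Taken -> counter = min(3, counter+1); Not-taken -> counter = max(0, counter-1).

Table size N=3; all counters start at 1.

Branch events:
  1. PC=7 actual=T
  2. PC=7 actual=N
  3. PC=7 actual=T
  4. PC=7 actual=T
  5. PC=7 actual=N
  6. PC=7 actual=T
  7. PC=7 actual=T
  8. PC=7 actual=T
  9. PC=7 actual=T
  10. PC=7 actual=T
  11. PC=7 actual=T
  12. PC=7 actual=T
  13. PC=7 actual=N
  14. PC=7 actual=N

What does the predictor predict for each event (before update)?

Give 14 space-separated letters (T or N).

Ev 1: PC=7 idx=1 pred=N actual=T -> ctr[1]=2
Ev 2: PC=7 idx=1 pred=T actual=N -> ctr[1]=1
Ev 3: PC=7 idx=1 pred=N actual=T -> ctr[1]=2
Ev 4: PC=7 idx=1 pred=T actual=T -> ctr[1]=3
Ev 5: PC=7 idx=1 pred=T actual=N -> ctr[1]=2
Ev 6: PC=7 idx=1 pred=T actual=T -> ctr[1]=3
Ev 7: PC=7 idx=1 pred=T actual=T -> ctr[1]=3
Ev 8: PC=7 idx=1 pred=T actual=T -> ctr[1]=3
Ev 9: PC=7 idx=1 pred=T actual=T -> ctr[1]=3
Ev 10: PC=7 idx=1 pred=T actual=T -> ctr[1]=3
Ev 11: PC=7 idx=1 pred=T actual=T -> ctr[1]=3
Ev 12: PC=7 idx=1 pred=T actual=T -> ctr[1]=3
Ev 13: PC=7 idx=1 pred=T actual=N -> ctr[1]=2
Ev 14: PC=7 idx=1 pred=T actual=N -> ctr[1]=1

Answer: N T N T T T T T T T T T T T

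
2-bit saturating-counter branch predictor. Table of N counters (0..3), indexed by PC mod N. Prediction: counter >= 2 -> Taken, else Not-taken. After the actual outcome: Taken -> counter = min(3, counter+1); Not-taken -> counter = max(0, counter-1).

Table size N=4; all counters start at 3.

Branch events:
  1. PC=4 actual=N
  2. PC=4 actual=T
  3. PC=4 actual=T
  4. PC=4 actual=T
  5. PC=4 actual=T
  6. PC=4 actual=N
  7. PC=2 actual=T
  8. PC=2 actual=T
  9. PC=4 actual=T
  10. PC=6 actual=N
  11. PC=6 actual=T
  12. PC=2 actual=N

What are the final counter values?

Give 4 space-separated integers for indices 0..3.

Answer: 3 3 2 3

Derivation:
Ev 1: PC=4 idx=0 pred=T actual=N -> ctr[0]=2
Ev 2: PC=4 idx=0 pred=T actual=T -> ctr[0]=3
Ev 3: PC=4 idx=0 pred=T actual=T -> ctr[0]=3
Ev 4: PC=4 idx=0 pred=T actual=T -> ctr[0]=3
Ev 5: PC=4 idx=0 pred=T actual=T -> ctr[0]=3
Ev 6: PC=4 idx=0 pred=T actual=N -> ctr[0]=2
Ev 7: PC=2 idx=2 pred=T actual=T -> ctr[2]=3
Ev 8: PC=2 idx=2 pred=T actual=T -> ctr[2]=3
Ev 9: PC=4 idx=0 pred=T actual=T -> ctr[0]=3
Ev 10: PC=6 idx=2 pred=T actual=N -> ctr[2]=2
Ev 11: PC=6 idx=2 pred=T actual=T -> ctr[2]=3
Ev 12: PC=2 idx=2 pred=T actual=N -> ctr[2]=2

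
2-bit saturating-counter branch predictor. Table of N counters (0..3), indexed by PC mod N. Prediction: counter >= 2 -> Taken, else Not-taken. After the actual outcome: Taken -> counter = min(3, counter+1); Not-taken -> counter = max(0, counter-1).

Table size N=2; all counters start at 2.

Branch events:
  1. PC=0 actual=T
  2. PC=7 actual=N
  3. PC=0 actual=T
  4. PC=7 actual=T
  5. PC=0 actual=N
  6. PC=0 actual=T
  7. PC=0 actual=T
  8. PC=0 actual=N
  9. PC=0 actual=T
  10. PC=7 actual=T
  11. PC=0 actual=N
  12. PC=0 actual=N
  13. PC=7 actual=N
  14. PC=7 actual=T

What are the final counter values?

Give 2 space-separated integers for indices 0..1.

Answer: 1 3

Derivation:
Ev 1: PC=0 idx=0 pred=T actual=T -> ctr[0]=3
Ev 2: PC=7 idx=1 pred=T actual=N -> ctr[1]=1
Ev 3: PC=0 idx=0 pred=T actual=T -> ctr[0]=3
Ev 4: PC=7 idx=1 pred=N actual=T -> ctr[1]=2
Ev 5: PC=0 idx=0 pred=T actual=N -> ctr[0]=2
Ev 6: PC=0 idx=0 pred=T actual=T -> ctr[0]=3
Ev 7: PC=0 idx=0 pred=T actual=T -> ctr[0]=3
Ev 8: PC=0 idx=0 pred=T actual=N -> ctr[0]=2
Ev 9: PC=0 idx=0 pred=T actual=T -> ctr[0]=3
Ev 10: PC=7 idx=1 pred=T actual=T -> ctr[1]=3
Ev 11: PC=0 idx=0 pred=T actual=N -> ctr[0]=2
Ev 12: PC=0 idx=0 pred=T actual=N -> ctr[0]=1
Ev 13: PC=7 idx=1 pred=T actual=N -> ctr[1]=2
Ev 14: PC=7 idx=1 pred=T actual=T -> ctr[1]=3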